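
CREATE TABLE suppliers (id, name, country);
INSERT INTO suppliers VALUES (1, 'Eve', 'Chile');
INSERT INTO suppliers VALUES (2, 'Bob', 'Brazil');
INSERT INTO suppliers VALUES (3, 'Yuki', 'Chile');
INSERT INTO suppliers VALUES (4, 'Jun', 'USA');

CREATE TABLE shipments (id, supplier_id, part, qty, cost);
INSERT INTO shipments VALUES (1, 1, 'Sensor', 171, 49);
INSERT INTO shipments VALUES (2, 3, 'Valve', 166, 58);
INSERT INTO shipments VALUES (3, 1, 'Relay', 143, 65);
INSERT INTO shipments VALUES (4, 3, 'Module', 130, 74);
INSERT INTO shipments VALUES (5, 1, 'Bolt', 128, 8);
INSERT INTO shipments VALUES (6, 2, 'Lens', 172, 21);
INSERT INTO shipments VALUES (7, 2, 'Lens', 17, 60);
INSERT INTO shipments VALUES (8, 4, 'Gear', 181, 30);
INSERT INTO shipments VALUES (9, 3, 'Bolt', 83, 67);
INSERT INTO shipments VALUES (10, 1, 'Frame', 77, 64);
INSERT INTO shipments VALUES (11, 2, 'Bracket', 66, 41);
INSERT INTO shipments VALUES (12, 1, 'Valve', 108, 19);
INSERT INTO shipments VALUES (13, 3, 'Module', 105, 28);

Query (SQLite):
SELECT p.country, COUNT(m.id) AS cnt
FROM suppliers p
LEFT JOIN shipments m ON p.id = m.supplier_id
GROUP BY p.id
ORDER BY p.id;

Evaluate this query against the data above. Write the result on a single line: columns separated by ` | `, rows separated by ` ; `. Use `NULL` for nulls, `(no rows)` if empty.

LEFT JOIN keeps every suppliers row; unmatched ones get NULL for shipments columns.
Group by suppliers.id and compute COUNT(m.id). COUNT(col) of an all-NULL group is 0.
  1: ids {1, 3, 5, 10, 12} → COUNT(m.id)=5
  2: ids {6, 7, 11} → COUNT(m.id)=3
  3: ids {2, 4, 9, 13} → COUNT(m.id)=4
  4: ids {8} → COUNT(m.id)=1

Chile | 5 ; Brazil | 3 ; Chile | 4 ; USA | 1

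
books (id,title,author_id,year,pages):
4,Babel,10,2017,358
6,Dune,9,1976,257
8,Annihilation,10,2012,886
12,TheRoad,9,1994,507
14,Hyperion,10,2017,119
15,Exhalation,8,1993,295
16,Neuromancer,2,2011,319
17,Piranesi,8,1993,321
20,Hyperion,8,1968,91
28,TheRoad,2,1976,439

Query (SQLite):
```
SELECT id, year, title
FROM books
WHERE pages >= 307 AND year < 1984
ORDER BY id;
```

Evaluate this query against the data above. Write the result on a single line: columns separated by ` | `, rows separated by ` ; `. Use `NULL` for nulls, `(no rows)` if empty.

pages >= 307: ids {4, 8, 12, 16, 17, 28}
year < 1984: ids {6, 20, 28}
Combine with AND.

28 | 1976 | TheRoad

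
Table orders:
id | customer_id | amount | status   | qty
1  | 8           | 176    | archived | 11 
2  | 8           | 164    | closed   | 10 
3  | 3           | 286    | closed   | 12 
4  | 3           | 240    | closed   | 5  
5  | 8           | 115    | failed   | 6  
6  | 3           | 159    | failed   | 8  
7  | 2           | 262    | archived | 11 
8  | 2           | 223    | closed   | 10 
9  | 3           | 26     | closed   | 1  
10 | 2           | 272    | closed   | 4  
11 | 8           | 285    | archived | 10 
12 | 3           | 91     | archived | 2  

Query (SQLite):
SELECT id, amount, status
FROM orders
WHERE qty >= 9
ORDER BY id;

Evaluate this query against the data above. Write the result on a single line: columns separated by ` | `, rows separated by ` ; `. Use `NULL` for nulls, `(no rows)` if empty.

1 | 176 | archived ; 2 | 164 | closed ; 3 | 286 | closed ; 7 | 262 | archived ; 8 | 223 | closed ; 11 | 285 | archived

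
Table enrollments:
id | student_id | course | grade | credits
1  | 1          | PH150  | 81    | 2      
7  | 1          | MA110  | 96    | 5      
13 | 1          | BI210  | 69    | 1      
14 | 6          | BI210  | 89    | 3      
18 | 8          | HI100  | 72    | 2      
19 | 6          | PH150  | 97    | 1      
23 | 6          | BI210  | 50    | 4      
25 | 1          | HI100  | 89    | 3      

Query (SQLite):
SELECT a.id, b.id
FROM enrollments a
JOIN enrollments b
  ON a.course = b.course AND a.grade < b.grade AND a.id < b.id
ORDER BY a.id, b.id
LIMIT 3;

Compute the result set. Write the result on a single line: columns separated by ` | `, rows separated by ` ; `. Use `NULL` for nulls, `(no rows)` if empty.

1 | 19 ; 13 | 14 ; 18 | 25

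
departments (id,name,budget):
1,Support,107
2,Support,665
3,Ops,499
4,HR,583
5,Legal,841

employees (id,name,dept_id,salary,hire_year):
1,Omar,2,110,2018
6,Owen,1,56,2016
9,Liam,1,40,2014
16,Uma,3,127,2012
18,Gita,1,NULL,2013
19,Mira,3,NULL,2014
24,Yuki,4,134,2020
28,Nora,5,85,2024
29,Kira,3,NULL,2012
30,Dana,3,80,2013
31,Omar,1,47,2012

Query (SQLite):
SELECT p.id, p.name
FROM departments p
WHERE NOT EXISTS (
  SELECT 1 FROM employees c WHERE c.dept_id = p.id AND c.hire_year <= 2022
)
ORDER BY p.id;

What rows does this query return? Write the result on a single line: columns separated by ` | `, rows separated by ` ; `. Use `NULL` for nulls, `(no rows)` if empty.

For each departments row, check whether any employees with matching dept_id has hire_year <= 2022.
Keep rows where that is false.

5 | Legal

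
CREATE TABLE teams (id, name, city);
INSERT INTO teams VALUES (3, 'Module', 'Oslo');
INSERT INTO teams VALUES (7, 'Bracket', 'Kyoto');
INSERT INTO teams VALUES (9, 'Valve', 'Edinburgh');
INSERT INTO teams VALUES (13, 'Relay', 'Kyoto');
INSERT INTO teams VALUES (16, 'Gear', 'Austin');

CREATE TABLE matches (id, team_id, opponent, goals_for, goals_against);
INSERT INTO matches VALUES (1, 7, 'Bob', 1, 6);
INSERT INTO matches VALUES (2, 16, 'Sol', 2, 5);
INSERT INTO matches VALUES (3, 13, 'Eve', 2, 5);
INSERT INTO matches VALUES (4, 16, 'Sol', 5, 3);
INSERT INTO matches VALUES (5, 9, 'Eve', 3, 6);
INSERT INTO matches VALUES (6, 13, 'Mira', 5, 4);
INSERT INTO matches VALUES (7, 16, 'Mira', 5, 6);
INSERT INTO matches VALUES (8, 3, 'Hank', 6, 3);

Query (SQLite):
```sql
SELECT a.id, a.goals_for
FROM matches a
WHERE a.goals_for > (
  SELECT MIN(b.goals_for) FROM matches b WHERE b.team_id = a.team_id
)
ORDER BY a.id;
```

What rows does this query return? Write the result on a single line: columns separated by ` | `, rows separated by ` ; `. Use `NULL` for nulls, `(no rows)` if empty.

For each matches row a, compute MIN(goals_for) over rows sharing a.team_id.
Keep row a if a.goals_for > that per-group MIN.
  team_id=3: MIN(goals_for) = 6
  team_id=7: MIN(goals_for) = 1
  team_id=9: MIN(goals_for) = 3
  team_id=13: MIN(goals_for) = 2
  team_id=16: MIN(goals_for) = 2

4 | 5 ; 6 | 5 ; 7 | 5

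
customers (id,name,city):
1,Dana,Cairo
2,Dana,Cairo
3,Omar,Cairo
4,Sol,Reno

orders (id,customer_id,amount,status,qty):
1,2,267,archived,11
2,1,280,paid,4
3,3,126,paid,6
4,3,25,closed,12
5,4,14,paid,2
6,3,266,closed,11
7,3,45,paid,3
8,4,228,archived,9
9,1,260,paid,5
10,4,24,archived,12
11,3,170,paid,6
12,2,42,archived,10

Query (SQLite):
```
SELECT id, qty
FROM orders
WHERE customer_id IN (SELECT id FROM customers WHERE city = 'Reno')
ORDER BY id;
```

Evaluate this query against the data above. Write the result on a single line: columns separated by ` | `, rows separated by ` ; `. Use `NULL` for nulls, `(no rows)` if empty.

5 | 2 ; 8 | 9 ; 10 | 12

Inner query: customers.id where city = 'Reno'.
Outer: keep orders rows whose customer_id is in that set.
Inner query → {4}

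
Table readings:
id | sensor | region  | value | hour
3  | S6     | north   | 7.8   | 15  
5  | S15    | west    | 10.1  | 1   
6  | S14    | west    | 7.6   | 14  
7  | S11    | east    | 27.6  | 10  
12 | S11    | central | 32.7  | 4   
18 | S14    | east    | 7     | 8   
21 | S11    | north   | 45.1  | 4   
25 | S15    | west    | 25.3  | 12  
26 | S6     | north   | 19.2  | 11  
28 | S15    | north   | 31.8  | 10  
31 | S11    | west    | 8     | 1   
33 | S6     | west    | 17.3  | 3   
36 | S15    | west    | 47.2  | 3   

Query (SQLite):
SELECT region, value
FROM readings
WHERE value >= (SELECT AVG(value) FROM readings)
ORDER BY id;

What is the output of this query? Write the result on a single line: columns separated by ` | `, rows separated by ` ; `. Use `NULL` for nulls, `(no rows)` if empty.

Scalar subquery: AVG(value) over all readings rows = 22.053846 (≈; comparison uses full precision).
Keep rows where value >= that value.

east | 27.6 ; central | 32.7 ; north | 45.1 ; west | 25.3 ; north | 31.8 ; west | 47.2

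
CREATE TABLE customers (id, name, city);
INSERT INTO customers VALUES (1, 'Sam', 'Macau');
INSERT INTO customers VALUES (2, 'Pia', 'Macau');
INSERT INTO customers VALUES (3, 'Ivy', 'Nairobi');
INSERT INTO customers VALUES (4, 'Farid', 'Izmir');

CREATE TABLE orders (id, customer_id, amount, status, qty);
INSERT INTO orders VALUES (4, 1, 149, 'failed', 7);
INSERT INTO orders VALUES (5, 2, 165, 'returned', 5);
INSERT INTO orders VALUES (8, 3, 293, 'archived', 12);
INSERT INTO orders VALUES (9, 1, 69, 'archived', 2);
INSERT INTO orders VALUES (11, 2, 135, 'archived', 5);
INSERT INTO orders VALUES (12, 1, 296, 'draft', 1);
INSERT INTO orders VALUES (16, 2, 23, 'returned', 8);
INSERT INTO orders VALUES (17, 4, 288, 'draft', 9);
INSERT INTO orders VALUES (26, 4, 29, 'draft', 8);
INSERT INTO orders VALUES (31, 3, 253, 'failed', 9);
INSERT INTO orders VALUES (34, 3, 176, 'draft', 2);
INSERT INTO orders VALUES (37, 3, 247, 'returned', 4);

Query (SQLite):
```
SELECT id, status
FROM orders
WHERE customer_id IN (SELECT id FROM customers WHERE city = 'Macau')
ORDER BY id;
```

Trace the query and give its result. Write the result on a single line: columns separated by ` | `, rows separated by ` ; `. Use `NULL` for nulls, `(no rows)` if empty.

4 | failed ; 5 | returned ; 9 | archived ; 11 | archived ; 12 | draft ; 16 | returned

Inner query: customers.id where city = 'Macau'.
Outer: keep orders rows whose customer_id is in that set.
Inner query → {1, 2}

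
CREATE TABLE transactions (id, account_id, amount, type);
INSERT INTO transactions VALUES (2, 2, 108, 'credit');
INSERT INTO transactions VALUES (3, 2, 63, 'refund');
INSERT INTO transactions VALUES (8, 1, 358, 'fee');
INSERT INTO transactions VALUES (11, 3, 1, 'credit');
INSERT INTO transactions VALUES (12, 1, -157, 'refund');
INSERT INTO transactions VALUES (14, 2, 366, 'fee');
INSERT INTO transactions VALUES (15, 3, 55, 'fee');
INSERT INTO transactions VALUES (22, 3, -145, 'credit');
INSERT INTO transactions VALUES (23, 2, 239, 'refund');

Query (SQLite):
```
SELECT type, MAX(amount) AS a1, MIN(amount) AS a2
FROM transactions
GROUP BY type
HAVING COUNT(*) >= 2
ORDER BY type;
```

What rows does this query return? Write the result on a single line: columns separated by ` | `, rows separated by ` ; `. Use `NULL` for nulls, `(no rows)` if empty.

credit | 108 | -145 ; fee | 366 | 55 ; refund | 239 | -157

Group transactions by type.
Per group compute: MAX(amount), MIN(amount).
HAVING: drop groups with fewer than 2 rows.
  credit: ids {2, 11, 22} → MAX(amount)=108, MIN(amount)=-145
  fee: ids {8, 14, 15} → MAX(amount)=366, MIN(amount)=55
  refund: ids {3, 12, 23} → MAX(amount)=239, MIN(amount)=-157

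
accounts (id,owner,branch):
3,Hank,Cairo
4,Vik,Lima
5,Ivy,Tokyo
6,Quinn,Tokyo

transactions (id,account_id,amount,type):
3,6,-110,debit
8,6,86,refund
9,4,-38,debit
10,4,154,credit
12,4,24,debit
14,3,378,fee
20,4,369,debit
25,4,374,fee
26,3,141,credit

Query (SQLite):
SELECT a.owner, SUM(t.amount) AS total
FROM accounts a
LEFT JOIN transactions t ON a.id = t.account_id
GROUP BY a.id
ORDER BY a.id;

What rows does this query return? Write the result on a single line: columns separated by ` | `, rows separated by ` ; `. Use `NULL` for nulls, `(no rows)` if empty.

Hank | 519 ; Vik | 883 ; Ivy | NULL ; Quinn | -24

LEFT JOIN keeps every accounts row; unmatched ones get NULL for transactions columns.
Group by accounts.id and compute SUM(t.amount). SUM over an all-NULL group is NULL.
  3: ids {14, 26} → SUM(t.amount)=519
  4: ids {9, 10, 12, 20, 25} → SUM(t.amount)=883
  5: ids {—} → SUM(t.amount)=NULL
  6: ids {3, 8} → SUM(t.amount)=-24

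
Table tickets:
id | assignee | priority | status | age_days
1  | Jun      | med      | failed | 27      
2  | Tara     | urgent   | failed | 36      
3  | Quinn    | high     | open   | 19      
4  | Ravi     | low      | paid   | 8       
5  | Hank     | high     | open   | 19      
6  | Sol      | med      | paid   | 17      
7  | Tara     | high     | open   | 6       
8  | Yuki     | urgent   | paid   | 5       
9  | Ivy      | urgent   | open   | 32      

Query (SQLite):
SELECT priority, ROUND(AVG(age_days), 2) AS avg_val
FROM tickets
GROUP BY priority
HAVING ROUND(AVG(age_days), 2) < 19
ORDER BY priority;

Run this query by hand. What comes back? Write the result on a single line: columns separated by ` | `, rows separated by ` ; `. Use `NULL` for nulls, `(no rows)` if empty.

high | 14.67 ; low | 8

Partition tickets by priority; compute ROUND(AVG(age_days), 2) within each group.
HAVING: keep groups where ROUND(AVG(age_days), 2) < 19.
  high: ids {3, 5, 7} → ROUND(AVG(age_days), 2)=14.67
  low: ids {4} → ROUND(AVG(age_days), 2)=8
  med: ids {1, 6} → ROUND(AVG(age_days), 2)=22
  urgent: ids {2, 8, 9} → ROUND(AVG(age_days), 2)=24.33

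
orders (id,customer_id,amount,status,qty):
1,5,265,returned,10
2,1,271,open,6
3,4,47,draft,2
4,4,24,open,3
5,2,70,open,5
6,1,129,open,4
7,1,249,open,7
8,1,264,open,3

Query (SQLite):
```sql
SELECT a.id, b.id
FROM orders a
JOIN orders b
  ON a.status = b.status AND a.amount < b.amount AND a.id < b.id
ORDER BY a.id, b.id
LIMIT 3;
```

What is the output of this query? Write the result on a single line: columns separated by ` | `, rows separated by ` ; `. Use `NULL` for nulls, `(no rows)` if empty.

4 | 5 ; 4 | 6 ; 4 | 7

Pairs (a,b) with same status, a.amount < b.amount, a.id < b.id.
status groups: draft:{3} open:{2,4,5,6,7,8} returned:{1}
Ordered by (a.id, b.id); first 3.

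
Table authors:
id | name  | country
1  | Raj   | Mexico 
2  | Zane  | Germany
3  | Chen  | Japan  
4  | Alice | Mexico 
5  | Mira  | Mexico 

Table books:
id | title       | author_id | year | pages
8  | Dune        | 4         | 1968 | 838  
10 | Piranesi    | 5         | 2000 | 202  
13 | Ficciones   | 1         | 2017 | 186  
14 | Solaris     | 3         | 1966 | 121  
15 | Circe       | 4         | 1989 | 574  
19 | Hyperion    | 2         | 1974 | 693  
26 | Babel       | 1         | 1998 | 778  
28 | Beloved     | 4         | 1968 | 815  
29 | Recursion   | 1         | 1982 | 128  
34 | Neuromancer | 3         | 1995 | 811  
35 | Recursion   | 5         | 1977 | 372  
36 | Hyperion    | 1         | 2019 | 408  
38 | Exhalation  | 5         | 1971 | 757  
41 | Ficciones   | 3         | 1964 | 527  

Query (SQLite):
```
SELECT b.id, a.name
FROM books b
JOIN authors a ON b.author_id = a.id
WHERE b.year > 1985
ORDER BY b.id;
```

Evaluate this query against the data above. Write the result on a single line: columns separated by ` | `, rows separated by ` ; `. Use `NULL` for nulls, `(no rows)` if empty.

Each books row matches the authors row where author_id = authors.id.
Then keep rows with b.year > 1985.

10 | Mira ; 13 | Raj ; 15 | Alice ; 26 | Raj ; 34 | Chen ; 36 | Raj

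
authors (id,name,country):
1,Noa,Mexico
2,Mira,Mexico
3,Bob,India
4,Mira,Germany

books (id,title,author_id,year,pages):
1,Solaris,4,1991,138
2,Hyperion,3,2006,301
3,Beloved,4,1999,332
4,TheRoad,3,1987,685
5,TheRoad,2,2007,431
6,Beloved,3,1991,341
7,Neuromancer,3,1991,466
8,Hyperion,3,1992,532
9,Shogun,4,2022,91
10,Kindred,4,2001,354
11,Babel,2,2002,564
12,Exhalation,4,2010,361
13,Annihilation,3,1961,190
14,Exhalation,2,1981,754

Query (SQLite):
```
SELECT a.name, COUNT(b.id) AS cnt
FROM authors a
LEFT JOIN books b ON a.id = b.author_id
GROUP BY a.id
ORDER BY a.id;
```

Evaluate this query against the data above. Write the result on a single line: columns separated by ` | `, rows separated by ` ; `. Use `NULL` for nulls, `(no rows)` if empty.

LEFT JOIN keeps every authors row; unmatched ones get NULL for books columns.
Group by authors.id and compute COUNT(b.id). COUNT(col) of an all-NULL group is 0.
  1: ids {—} → COUNT(b.id)=0
  2: ids {5, 11, 14} → COUNT(b.id)=3
  3: ids {2, 4, 6, 7, 8, 13} → COUNT(b.id)=6
  4: ids {1, 3, 9, 10, 12} → COUNT(b.id)=5

Noa | 0 ; Mira | 3 ; Bob | 6 ; Mira | 5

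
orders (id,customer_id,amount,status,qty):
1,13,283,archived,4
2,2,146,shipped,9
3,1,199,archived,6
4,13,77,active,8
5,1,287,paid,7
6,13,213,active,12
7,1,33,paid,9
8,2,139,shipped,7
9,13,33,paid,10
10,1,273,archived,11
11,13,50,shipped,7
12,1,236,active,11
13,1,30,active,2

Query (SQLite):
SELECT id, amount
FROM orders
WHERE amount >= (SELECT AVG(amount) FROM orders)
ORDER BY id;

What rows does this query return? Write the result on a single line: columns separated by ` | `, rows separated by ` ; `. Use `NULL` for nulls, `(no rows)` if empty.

Scalar subquery: AVG(amount) over all orders rows = 153.769231 (≈; comparison uses full precision).
Keep rows where amount >= that value.

1 | 283 ; 3 | 199 ; 5 | 287 ; 6 | 213 ; 10 | 273 ; 12 | 236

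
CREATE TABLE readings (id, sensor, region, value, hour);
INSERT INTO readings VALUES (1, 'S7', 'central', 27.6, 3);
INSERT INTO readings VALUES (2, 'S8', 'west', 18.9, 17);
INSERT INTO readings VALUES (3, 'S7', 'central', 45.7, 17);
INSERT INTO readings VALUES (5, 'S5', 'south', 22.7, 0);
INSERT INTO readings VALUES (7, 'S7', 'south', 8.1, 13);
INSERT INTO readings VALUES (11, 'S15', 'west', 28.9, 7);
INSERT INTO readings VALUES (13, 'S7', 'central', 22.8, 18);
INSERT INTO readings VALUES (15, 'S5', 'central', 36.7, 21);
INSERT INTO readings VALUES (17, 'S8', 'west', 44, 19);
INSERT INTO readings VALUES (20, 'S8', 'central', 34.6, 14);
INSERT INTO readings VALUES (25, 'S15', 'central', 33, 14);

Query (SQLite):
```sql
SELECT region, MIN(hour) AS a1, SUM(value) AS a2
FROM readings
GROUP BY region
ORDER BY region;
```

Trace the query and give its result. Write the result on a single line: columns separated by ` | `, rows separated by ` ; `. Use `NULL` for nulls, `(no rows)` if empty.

central | 3 | 200.4 ; south | 0 | 30.8 ; west | 7 | 91.8

Group readings by region.
Per group compute: MIN(hour), SUM(value).
  central: ids {1, 3, 13, 15, 20, 25} → MIN(hour)=3, SUM(value)=200.4
  south: ids {5, 7} → MIN(hour)=0, SUM(value)=30.8
  west: ids {2, 11, 17} → MIN(hour)=7, SUM(value)=91.8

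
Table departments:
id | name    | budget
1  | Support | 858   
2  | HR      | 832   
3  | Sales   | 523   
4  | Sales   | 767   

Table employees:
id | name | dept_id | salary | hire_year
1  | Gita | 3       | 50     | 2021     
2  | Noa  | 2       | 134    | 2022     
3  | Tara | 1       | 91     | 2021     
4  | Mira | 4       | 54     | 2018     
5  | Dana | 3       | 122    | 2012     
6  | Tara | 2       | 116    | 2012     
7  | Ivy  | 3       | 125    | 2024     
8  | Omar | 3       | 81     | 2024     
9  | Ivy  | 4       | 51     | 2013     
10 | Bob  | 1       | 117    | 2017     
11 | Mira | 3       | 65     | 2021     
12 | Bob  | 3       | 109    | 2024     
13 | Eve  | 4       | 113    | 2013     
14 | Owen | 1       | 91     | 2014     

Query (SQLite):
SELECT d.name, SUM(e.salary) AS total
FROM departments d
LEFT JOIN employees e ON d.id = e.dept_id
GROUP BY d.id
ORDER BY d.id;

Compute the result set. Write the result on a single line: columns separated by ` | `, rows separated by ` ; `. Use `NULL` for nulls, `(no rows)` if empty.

LEFT JOIN keeps every departments row; unmatched ones get NULL for employees columns.
Group by departments.id and compute SUM(e.salary). SUM over an all-NULL group is NULL.
  1: ids {3, 10, 14} → SUM(e.salary)=299
  2: ids {2, 6} → SUM(e.salary)=250
  3: ids {1, 5, 7, 8, 11, 12} → SUM(e.salary)=552
  4: ids {4, 9, 13} → SUM(e.salary)=218

Support | 299 ; HR | 250 ; Sales | 552 ; Sales | 218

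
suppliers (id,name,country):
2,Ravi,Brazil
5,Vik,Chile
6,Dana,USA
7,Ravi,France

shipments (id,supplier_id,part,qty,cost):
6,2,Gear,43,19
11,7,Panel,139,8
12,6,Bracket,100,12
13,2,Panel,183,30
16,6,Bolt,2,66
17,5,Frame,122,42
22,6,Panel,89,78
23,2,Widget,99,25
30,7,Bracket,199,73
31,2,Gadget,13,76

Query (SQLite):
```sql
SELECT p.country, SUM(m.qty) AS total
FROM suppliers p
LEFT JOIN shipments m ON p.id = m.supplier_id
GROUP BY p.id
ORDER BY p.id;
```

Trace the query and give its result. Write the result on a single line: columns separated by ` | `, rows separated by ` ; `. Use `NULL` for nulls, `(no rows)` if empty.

Brazil | 338 ; Chile | 122 ; USA | 191 ; France | 338

LEFT JOIN keeps every suppliers row; unmatched ones get NULL for shipments columns.
Group by suppliers.id and compute SUM(m.qty). SUM over an all-NULL group is NULL.
  2: ids {6, 13, 23, 31} → SUM(m.qty)=338
  5: ids {17} → SUM(m.qty)=122
  6: ids {12, 16, 22} → SUM(m.qty)=191
  7: ids {11, 30} → SUM(m.qty)=338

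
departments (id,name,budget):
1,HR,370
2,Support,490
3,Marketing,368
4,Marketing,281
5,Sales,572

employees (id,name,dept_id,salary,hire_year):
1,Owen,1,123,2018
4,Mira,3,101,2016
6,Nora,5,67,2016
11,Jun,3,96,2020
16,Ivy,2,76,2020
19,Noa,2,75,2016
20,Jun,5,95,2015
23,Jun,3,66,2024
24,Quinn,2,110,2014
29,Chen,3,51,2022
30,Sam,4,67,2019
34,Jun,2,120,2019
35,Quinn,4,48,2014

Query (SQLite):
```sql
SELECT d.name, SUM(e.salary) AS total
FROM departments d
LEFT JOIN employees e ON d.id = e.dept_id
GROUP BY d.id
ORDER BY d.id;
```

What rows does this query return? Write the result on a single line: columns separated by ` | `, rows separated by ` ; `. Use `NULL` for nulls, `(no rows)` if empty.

HR | 123 ; Support | 381 ; Marketing | 314 ; Marketing | 115 ; Sales | 162

LEFT JOIN keeps every departments row; unmatched ones get NULL for employees columns.
Group by departments.id and compute SUM(e.salary). SUM over an all-NULL group is NULL.
  1: ids {1} → SUM(e.salary)=123
  2: ids {16, 19, 24, 34} → SUM(e.salary)=381
  3: ids {4, 11, 23, 29} → SUM(e.salary)=314
  4: ids {30, 35} → SUM(e.salary)=115
  5: ids {6, 20} → SUM(e.salary)=162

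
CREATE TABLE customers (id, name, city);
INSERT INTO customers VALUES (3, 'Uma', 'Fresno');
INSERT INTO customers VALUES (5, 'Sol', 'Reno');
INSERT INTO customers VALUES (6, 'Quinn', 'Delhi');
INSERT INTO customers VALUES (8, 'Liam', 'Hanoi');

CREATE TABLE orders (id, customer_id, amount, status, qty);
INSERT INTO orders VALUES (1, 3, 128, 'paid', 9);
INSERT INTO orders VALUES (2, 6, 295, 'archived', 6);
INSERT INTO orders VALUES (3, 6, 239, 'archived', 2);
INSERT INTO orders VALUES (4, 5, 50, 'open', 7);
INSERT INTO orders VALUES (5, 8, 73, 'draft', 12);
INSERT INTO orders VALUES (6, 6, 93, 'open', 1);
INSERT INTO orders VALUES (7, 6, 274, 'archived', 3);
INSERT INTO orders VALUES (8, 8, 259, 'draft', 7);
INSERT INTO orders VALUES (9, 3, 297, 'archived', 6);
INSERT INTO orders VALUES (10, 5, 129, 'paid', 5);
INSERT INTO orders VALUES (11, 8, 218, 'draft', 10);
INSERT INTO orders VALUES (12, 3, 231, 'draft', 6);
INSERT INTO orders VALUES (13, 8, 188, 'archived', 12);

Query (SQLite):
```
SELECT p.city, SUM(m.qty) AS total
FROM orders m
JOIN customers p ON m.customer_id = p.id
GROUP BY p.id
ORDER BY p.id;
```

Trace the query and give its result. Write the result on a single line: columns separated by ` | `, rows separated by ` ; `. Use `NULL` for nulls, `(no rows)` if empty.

Fresno | 21 ; Reno | 12 ; Delhi | 12 ; Hanoi | 41

Join each orders row to its customers via customer_id.
Group joined rows by customers.id; compute SUM(m.qty) per group.
  3: ids {1, 9, 12} → SUM(m.qty)=21
  5: ids {4, 10} → SUM(m.qty)=12
  6: ids {2, 3, 6, 7} → SUM(m.qty)=12
  8: ids {5, 8, 11, 13} → SUM(m.qty)=41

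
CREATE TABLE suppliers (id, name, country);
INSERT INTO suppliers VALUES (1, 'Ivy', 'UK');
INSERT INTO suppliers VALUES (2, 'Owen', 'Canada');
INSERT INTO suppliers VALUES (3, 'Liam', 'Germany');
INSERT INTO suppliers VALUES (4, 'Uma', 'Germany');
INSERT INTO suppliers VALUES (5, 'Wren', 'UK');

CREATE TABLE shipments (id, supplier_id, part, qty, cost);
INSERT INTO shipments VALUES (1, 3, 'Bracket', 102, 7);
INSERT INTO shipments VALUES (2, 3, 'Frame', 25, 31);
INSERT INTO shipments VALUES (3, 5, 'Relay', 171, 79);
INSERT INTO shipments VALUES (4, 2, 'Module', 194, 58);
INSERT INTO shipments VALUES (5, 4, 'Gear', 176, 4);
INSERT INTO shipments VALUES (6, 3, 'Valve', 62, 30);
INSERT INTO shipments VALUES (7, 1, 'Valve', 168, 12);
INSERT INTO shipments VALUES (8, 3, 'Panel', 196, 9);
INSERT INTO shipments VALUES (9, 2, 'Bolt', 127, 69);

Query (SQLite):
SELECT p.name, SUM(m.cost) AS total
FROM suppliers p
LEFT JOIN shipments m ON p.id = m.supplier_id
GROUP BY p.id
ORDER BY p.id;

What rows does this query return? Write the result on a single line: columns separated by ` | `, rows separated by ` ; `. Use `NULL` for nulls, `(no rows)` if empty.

Ivy | 12 ; Owen | 127 ; Liam | 77 ; Uma | 4 ; Wren | 79

LEFT JOIN keeps every suppliers row; unmatched ones get NULL for shipments columns.
Group by suppliers.id and compute SUM(m.cost). SUM over an all-NULL group is NULL.
  1: ids {7} → SUM(m.cost)=12
  2: ids {4, 9} → SUM(m.cost)=127
  3: ids {1, 2, 6, 8} → SUM(m.cost)=77
  4: ids {5} → SUM(m.cost)=4
  5: ids {3} → SUM(m.cost)=79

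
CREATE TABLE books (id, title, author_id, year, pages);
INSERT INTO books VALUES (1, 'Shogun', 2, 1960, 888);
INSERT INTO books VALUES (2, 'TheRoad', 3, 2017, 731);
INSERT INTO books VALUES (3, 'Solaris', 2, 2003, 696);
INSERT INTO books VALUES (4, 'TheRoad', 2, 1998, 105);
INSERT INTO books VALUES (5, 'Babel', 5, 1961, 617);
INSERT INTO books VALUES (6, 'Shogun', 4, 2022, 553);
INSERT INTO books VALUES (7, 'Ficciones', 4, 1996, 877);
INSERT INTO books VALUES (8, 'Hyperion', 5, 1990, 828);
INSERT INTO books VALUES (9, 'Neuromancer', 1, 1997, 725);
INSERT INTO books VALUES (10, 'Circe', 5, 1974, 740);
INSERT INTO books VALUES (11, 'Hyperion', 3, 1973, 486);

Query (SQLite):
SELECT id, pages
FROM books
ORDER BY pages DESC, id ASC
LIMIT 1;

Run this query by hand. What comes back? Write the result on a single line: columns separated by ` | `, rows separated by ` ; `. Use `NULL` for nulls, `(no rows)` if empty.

Sort by pages desc, tiebreak id asc: (888, id=1), (877, id=7), (828, id=8), (740, id=10) …. Take first 1.

1 | 888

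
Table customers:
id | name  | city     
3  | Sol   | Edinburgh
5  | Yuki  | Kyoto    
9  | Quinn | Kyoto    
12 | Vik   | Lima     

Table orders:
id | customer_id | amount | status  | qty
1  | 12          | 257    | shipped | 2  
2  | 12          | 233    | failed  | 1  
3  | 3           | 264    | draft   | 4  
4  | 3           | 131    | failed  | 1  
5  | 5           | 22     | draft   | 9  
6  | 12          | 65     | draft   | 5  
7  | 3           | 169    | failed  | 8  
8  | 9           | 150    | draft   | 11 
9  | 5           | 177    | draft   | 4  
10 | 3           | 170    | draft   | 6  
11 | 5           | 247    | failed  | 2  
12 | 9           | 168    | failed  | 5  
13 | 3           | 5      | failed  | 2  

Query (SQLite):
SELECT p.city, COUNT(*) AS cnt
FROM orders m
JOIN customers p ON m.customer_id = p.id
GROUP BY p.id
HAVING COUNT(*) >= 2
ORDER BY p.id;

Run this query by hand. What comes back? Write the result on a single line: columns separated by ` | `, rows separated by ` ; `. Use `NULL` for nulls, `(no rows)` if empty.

Edinburgh | 5 ; Kyoto | 3 ; Kyoto | 2 ; Lima | 3

Join each orders row to its customers via customer_id.
Group joined rows by customers.id; compute COUNT(*) per group.
HAVING: keep groups with count ≥ 2.
  3: ids {3, 4, 7, 10, 13} → COUNT(*)=5
  5: ids {5, 9, 11} → COUNT(*)=3
  9: ids {8, 12} → COUNT(*)=2
  12: ids {1, 2, 6} → COUNT(*)=3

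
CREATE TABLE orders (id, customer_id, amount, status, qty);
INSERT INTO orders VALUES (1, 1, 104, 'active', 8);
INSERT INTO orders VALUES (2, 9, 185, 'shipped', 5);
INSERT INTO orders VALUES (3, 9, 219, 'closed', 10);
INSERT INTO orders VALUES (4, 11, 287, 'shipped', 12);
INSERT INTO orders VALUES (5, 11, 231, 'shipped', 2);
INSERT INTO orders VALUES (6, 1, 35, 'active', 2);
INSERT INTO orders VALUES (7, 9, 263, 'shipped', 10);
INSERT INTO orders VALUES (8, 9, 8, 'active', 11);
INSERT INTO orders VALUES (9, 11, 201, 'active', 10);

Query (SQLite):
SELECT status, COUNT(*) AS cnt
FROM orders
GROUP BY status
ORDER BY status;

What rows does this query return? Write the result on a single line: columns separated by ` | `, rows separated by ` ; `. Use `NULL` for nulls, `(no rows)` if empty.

active | 4 ; closed | 1 ; shipped | 4

Partition orders by status; compute COUNT(*) within each group.
  active: ids {1, 6, 8, 9} → COUNT(*)=4
  closed: ids {3} → COUNT(*)=1
  shipped: ids {2, 4, 5, 7} → COUNT(*)=4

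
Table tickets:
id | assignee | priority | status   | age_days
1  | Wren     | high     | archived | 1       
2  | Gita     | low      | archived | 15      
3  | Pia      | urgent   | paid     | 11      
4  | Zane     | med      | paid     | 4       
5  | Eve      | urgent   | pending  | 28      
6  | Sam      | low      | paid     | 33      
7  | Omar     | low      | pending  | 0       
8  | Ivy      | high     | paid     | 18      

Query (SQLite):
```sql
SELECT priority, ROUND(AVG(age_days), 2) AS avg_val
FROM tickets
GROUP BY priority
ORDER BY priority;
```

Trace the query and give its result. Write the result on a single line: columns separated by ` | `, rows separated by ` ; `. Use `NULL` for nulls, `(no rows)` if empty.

high | 9.5 ; low | 16 ; med | 4 ; urgent | 19.5

Partition tickets by priority; compute ROUND(AVG(age_days), 2) within each group.
  high: ids {1, 8} → ROUND(AVG(age_days), 2)=9.5
  low: ids {2, 6, 7} → ROUND(AVG(age_days), 2)=16
  med: ids {4} → ROUND(AVG(age_days), 2)=4
  urgent: ids {3, 5} → ROUND(AVG(age_days), 2)=19.5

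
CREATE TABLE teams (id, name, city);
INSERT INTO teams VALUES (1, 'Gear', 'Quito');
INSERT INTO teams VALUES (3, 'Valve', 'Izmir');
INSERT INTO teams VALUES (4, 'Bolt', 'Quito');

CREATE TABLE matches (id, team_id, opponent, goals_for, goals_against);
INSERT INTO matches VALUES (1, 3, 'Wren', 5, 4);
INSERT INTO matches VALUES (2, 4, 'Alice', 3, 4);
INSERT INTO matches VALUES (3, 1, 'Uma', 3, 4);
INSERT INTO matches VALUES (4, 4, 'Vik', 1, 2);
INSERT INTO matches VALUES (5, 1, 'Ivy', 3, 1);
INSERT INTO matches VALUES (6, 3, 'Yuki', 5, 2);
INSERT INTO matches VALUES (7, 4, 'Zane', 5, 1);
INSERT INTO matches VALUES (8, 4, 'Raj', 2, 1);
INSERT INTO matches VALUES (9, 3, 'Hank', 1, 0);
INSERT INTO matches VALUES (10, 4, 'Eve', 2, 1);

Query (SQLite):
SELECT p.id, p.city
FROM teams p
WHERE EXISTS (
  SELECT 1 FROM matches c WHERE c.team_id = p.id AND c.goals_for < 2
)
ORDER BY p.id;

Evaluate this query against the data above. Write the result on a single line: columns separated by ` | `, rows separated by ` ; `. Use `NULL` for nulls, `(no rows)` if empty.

3 | Izmir ; 4 | Quito

For each teams row, check whether any matches with matching team_id has goals_for < 2.
Keep rows where that is true.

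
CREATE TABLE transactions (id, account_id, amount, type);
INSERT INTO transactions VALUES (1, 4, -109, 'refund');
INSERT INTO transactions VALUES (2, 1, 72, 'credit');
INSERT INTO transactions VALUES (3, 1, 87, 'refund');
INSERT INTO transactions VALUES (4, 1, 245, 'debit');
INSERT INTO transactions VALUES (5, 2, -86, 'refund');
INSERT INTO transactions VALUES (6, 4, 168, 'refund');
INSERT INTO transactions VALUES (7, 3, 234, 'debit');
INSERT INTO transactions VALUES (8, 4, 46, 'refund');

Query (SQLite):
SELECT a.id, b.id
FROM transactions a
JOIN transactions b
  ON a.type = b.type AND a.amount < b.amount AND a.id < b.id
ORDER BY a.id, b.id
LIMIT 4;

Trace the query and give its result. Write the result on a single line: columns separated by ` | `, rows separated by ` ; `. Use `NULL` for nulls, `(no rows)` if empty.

1 | 3 ; 1 | 5 ; 1 | 6 ; 1 | 8

Pairs (a,b) with same type, a.amount < b.amount, a.id < b.id.
type groups: credit:{2} debit:{4,7} refund:{1,3,5,6,8}
Ordered by (a.id, b.id); first 4.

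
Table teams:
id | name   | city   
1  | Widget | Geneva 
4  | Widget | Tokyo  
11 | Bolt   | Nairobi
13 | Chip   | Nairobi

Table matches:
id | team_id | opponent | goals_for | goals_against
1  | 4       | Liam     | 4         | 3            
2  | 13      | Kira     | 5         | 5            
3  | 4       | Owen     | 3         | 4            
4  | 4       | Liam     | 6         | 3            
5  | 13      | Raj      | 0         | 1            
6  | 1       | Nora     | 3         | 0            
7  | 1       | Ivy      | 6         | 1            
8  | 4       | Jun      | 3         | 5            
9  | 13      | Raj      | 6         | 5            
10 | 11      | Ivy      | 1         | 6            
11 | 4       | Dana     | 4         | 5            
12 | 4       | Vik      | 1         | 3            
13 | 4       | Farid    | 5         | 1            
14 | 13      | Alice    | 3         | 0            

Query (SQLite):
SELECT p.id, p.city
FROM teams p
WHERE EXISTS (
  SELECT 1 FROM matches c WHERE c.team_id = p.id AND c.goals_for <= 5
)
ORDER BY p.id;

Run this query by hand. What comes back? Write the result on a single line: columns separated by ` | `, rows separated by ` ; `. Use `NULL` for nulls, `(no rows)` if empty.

1 | Geneva ; 4 | Tokyo ; 11 | Nairobi ; 13 | Nairobi

For each teams row, check whether any matches with matching team_id has goals_for <= 5.
Keep rows where that is true.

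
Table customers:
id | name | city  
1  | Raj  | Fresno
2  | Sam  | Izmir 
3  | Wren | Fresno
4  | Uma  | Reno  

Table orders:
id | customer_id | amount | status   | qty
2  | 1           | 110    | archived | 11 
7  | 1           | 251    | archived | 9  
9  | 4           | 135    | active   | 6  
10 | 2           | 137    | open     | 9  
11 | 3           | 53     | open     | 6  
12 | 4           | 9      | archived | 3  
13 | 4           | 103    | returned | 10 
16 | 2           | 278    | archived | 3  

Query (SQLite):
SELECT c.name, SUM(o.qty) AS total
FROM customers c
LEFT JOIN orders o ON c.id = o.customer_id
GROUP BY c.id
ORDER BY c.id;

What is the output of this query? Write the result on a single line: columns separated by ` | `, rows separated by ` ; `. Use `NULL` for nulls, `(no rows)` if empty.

LEFT JOIN keeps every customers row; unmatched ones get NULL for orders columns.
Group by customers.id and compute SUM(o.qty). SUM over an all-NULL group is NULL.
  1: ids {2, 7} → SUM(o.qty)=20
  2: ids {10, 16} → SUM(o.qty)=12
  3: ids {11} → SUM(o.qty)=6
  4: ids {9, 12, 13} → SUM(o.qty)=19

Raj | 20 ; Sam | 12 ; Wren | 6 ; Uma | 19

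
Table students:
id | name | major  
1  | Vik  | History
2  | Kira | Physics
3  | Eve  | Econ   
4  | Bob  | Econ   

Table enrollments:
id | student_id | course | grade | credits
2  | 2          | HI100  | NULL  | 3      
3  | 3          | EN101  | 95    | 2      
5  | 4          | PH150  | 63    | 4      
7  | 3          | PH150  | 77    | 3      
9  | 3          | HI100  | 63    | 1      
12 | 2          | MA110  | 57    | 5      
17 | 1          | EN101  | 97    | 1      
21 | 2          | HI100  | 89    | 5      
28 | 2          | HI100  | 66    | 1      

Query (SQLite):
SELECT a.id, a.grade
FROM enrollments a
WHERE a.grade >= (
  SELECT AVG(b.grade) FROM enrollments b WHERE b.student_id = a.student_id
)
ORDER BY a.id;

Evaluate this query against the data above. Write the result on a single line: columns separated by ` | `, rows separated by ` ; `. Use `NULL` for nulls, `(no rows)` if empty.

3 | 95 ; 5 | 63 ; 17 | 97 ; 21 | 89

For each enrollments row a, compute AVG(grade) over rows sharing a.student_id.
Keep row a if a.grade >= that per-group AVG.
  student_id=1: AVG(grade) = 97.0
  student_id=2: AVG(grade) = 70.666667
  student_id=3: AVG(grade) = 78.333333
  student_id=4: AVG(grade) = 63.0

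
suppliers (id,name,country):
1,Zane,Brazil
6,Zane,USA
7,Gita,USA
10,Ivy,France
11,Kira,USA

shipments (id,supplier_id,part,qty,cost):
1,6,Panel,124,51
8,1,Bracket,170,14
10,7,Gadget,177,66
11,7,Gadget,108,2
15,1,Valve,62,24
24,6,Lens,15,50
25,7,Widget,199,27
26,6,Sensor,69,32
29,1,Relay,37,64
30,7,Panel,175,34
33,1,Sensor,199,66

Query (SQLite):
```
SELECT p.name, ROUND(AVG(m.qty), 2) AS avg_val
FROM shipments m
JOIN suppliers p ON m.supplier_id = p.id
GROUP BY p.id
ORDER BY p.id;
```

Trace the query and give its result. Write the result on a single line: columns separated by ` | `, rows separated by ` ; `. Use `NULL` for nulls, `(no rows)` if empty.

Join each shipments row to its suppliers via supplier_id.
Group joined rows by suppliers.id; compute ROUND(AVG(m.qty), 2) per group.
  1: ids {8, 15, 29, 33} → ROUND(AVG(m.qty), 2)=117
  6: ids {1, 24, 26} → ROUND(AVG(m.qty), 2)=69.33
  7: ids {10, 11, 25, 30} → ROUND(AVG(m.qty), 2)=164.75

Zane | 117 ; Zane | 69.33 ; Gita | 164.75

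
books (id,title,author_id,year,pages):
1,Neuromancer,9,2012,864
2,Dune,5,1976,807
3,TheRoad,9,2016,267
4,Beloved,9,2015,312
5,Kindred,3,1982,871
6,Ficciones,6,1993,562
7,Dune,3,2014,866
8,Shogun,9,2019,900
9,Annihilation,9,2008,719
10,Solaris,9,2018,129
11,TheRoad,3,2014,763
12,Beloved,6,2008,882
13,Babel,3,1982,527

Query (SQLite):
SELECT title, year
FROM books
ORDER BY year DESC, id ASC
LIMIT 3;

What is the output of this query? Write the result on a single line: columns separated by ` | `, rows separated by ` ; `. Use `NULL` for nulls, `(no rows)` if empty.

Shogun | 2019 ; Solaris | 2018 ; TheRoad | 2016

Sort by year desc, tiebreak id asc: (2019, id=8), (2018, id=10), (2016, id=3), (2015, id=4), (2014, id=7), (2014, id=11) …. Take first 3.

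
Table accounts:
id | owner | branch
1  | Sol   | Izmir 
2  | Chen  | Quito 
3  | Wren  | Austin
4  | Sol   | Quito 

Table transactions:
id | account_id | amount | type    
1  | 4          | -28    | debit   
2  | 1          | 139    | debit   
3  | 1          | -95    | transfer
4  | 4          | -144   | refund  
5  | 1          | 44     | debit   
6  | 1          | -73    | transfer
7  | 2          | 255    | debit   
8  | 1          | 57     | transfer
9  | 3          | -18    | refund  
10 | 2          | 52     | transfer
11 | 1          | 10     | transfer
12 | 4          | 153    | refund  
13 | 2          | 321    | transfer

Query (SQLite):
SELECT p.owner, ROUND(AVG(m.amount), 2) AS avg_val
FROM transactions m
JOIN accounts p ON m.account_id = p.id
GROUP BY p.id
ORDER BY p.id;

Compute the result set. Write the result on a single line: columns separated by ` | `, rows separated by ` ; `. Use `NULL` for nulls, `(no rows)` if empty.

Join each transactions row to its accounts via account_id.
Group joined rows by accounts.id; compute ROUND(AVG(m.amount), 2) per group.
  1: ids {2, 3, 5, 6, 8, 11} → ROUND(AVG(m.amount), 2)=13.67
  2: ids {7, 10, 13} → ROUND(AVG(m.amount), 2)=209.33
  3: ids {9} → ROUND(AVG(m.amount), 2)=-18
  4: ids {1, 4, 12} → ROUND(AVG(m.amount), 2)=-6.33

Sol | 13.67 ; Chen | 209.33 ; Wren | -18 ; Sol | -6.33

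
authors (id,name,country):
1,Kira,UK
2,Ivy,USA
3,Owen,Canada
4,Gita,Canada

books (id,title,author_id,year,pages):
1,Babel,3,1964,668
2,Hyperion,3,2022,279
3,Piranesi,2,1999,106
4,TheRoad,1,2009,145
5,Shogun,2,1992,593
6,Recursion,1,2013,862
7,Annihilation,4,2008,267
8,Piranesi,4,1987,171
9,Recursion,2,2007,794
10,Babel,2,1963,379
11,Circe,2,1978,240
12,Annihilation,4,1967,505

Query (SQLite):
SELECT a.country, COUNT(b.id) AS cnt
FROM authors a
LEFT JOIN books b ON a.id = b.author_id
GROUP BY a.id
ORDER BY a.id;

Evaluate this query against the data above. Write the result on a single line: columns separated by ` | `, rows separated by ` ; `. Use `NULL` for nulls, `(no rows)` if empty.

LEFT JOIN keeps every authors row; unmatched ones get NULL for books columns.
Group by authors.id and compute COUNT(b.id). COUNT(col) of an all-NULL group is 0.
  1: ids {4, 6} → COUNT(b.id)=2
  2: ids {3, 5, 9, 10, 11} → COUNT(b.id)=5
  3: ids {1, 2} → COUNT(b.id)=2
  4: ids {7, 8, 12} → COUNT(b.id)=3

UK | 2 ; USA | 5 ; Canada | 2 ; Canada | 3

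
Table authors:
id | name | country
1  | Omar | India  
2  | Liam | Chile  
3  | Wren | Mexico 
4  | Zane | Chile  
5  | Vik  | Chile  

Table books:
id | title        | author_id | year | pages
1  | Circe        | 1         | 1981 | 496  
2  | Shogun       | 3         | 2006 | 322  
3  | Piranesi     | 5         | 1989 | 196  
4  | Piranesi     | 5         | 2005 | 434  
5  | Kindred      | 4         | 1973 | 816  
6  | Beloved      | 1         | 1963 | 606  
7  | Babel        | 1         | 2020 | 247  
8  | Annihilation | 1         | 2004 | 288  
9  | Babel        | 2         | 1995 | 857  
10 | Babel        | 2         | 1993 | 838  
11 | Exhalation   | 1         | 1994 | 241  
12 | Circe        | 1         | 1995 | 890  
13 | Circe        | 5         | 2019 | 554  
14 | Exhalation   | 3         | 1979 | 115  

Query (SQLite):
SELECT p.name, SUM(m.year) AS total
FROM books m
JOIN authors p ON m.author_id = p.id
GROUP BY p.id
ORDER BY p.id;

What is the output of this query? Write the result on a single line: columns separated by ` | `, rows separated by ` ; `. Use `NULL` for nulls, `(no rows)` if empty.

Join each books row to its authors via author_id.
Group joined rows by authors.id; compute SUM(m.year) per group.
  1: ids {1, 6, 7, 8, 11, 12} → SUM(m.year)=11957
  2: ids {9, 10} → SUM(m.year)=3988
  3: ids {2, 14} → SUM(m.year)=3985
  4: ids {5} → SUM(m.year)=1973
  5: ids {3, 4, 13} → SUM(m.year)=6013

Omar | 11957 ; Liam | 3988 ; Wren | 3985 ; Zane | 1973 ; Vik | 6013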